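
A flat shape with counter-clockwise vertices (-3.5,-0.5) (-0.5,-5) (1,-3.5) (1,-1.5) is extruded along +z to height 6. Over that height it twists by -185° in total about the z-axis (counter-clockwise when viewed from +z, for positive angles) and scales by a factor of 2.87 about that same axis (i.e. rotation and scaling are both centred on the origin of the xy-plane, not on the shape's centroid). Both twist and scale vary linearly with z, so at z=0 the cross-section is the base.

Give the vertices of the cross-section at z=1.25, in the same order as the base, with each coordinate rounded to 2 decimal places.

t = z/height = 1.25/6 = 0.208333
s = 1 + (scale-1)·z/height = 1 + (2.87-1)·1.25/6 = 1.389583
θ = twist·z/height = -185°·1.25/6 = -38.5417° = -0.672679 rad
cos θ = 0.782155, sin θ = -0.623084 (intermediates below are computed at full precision and shown rounded to 5 d.p.)
v1: (-3.5,-0.5) → rotate → (-3.04909,1.78971) → ×s → (-4.23696,2.48696) → (-4.24,2.49)
v2: (-0.5,-5) → rotate → (-3.50650,-3.59923) → ×s → (-4.87257,-5.00144) → (-4.87,-5.00)
v3: (1,-3.5) → rotate → (-1.39864,-3.36063) → ×s → (-1.94352,-4.66987) → (-1.94,-4.67)
v4: (1,-1.5) → rotate → (-0.15247,-1.79632) → ×s → (-0.21187,-2.49613) → (-0.21,-2.50)

Cross-section at z=1.25: (-4.24,2.49) (-4.87,-5.00) (-1.94,-4.67) (-0.21,-2.50)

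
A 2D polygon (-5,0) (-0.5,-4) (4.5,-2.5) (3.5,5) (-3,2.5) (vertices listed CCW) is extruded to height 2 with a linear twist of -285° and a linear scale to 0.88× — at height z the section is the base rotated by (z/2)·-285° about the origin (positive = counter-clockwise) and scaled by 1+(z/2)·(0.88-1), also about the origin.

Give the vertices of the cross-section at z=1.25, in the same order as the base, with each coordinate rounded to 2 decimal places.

t = z/height = 1.25/2 = 0.625
s = 1 + (scale-1)·z/height = 1 + (0.88-1)·1.25/2 = 0.925000
θ = twist·z/height = -285°·1.25/2 = -178.1250° = -3.108868 rad
cos θ = -0.999465, sin θ = -0.032719 (intermediates below are computed at full precision and shown rounded to 5 d.p.)
v1: (-5,0) → rotate → (4.99732,0.16360) → ×s → (4.62252,0.15133) → (4.62,0.15)
v2: (-0.5,-4) → rotate → (0.36886,4.01422) → ×s → (0.34119,3.71315) → (0.34,3.71)
v3: (4.5,-2.5) → rotate → (-4.57939,2.35143) → ×s → (-4.23593,2.17507) → (-4.24,2.18)
v4: (3.5,5) → rotate → (-3.33453,-5.11184) → ×s → (-3.08444,-4.72845) → (-3.08,-4.73)
v5: (-3,2.5) → rotate → (3.08019,-2.40050) → ×s → (2.84918,-2.22047) → (2.85,-2.22)

Cross-section at z=1.25: (4.62,0.15) (0.34,3.71) (-4.24,2.18) (-3.08,-4.73) (2.85,-2.22)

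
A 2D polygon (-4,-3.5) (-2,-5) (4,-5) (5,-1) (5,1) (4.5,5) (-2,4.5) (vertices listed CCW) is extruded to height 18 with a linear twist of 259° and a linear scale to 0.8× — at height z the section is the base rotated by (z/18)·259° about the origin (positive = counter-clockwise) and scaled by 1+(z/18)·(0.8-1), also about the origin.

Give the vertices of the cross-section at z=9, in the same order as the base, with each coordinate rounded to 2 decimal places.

Cross-section at z=9: (4.72,-0.77) (4.62,1.47) (1.18,5.64) (-2.17,4.04) (-3.56,2.90) (-6.05,0.26) (-1.98,-3.97)

t = z/height = 9/18 = 0.5
s = 1 + (scale-1)·z/height = 1 + (0.8-1)·9/18 = 0.900000
θ = twist·z/height = 259°·9/18 = 129.5000° = 2.260201 rad
cos θ = -0.636078, sin θ = 0.771625 (intermediates below are computed at full precision and shown rounded to 5 d.p.)
v1: (-4,-3.5) → rotate → (5.24500,-0.86022) → ×s → (4.72050,-0.77420) → (4.72,-0.77)
v2: (-2,-5) → rotate → (5.13028,1.63714) → ×s → (4.61725,1.47343) → (4.62,1.47)
v3: (4,-5) → rotate → (1.31381,6.26689) → ×s → (1.18243,5.64020) → (1.18,5.64)
v4: (5,-1) → rotate → (-2.40877,4.49420) → ×s → (-2.16789,4.04478) → (-2.17,4.04)
v5: (5,1) → rotate → (-3.95202,3.22204) → ×s → (-3.55681,2.89984) → (-3.56,2.90)
v6: (4.5,5) → rotate → (-6.72047,0.29192) → ×s → (-6.04843,0.26273) → (-6.05,0.26)
v7: (-2,4.5) → rotate → (-2.20015,-4.40560) → ×s → (-1.98014,-3.96504) → (-1.98,-3.97)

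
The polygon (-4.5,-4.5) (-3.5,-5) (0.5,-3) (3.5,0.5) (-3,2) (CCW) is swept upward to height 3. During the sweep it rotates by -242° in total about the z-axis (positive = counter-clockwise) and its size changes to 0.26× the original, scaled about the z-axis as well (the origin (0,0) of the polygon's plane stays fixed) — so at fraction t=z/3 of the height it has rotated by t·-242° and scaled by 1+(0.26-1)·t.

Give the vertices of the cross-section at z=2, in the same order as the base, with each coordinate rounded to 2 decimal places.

t = z/height = 2/3 = 0.666667
s = 1 + (scale-1)·z/height = 1 + (0.26-1)·2/3 = 0.506667
θ = twist·z/height = -242°·2/3 = -161.3333° = -2.815798 rad
cos θ = -0.947397, sin θ = -0.320062 (intermediates below are computed at full precision and shown rounded to 5 d.p.)
v1: (-4.5,-4.5) → rotate → (2.82301,5.70356) → ×s → (1.43032,2.88981) → (1.43,2.89)
v2: (-3.5,-5) → rotate → (1.71558,5.85720) → ×s → (0.86923,2.96765) → (0.87,2.97)
v3: (0.5,-3) → rotate → (-1.43388,2.68216) → ×s → (-0.72650,1.35896) → (-0.73,1.36)
v4: (3.5,0.5) → rotate → (-3.15586,-1.59391) → ×s → (-1.59897,-0.80758) → (-1.60,-0.81)
v5: (-3,2) → rotate → (3.48231,-0.93461) → ×s → (1.76437,-0.47353) → (1.76,-0.47)

Cross-section at z=2: (1.43,2.89) (0.87,2.97) (-0.73,1.36) (-1.60,-0.81) (1.76,-0.47)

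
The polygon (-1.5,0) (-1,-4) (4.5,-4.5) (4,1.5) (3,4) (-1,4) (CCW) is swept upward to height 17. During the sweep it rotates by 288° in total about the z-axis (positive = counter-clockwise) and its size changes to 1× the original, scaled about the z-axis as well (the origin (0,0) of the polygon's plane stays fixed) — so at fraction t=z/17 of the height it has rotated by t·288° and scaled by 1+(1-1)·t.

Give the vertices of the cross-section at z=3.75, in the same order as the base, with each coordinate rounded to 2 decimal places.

Cross-section at z=3.75: (-0.67,-1.34) (3.13,-2.68) (6.03,2.02) (0.44,4.25) (-2.24,4.47) (-4.03,0.89)

t = z/height = 3.75/17 = 0.220588
s = 1 + (scale-1)·z/height = 1 + (1-1)·3.75/17 = 1.000000
θ = twist·z/height = 288°·3.75/17 = 63.5294° = 1.108797 rad
cos θ = 0.445738, sin θ = 0.895163 (intermediates below are computed at full precision and shown rounded to 5 d.p.)
v1: (-1.5,0) → rotate → (-0.66861,-1.34274) → ×s → (-0.66861,-1.34274) → (-0.67,-1.34)
v2: (-1,-4) → rotate → (3.13491,-2.67812) → ×s → (3.13491,-2.67812) → (3.13,-2.68)
v3: (4.5,-4.5) → rotate → (6.03406,2.02241) → ×s → (6.03406,2.02241) → (6.03,2.02)
v4: (4,1.5) → rotate → (0.44021,4.24926) → ×s → (0.44021,4.24926) → (0.44,4.25)
v5: (3,4) → rotate → (-2.24344,4.46844) → ×s → (-2.24344,4.46844) → (-2.24,4.47)
v6: (-1,4) → rotate → (-4.02639,0.88779) → ×s → (-4.02639,0.88779) → (-4.03,0.89)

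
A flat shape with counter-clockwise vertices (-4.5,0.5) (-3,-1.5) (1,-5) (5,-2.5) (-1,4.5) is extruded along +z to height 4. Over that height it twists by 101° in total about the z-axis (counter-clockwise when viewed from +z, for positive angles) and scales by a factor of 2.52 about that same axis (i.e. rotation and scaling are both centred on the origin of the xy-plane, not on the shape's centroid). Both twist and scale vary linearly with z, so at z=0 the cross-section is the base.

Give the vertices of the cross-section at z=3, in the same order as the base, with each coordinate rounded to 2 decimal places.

t = z/height = 3/4 = 0.75
s = 1 + (scale-1)·z/height = 1 + (2.52-1)·3/4 = 2.140000
θ = twist·z/height = 101°·3/4 = 75.7500° = 1.322087 rad
cos θ = 0.246153, sin θ = 0.969231 (intermediates below are computed at full precision and shown rounded to 5 d.p.)
v1: (-4.5,0.5) → rotate → (-1.59231,-4.23846) → ×s → (-3.40753,-9.07031) → (-3.41,-9.07)
v2: (-3,-1.5) → rotate → (0.71539,-3.27692) → ×s → (1.53093,-7.01261) → (1.53,-7.01)
v3: (1,-5) → rotate → (5.09231,-0.26154) → ×s → (10.89754,-0.55969) → (10.90,-0.56)
v4: (5,-2.5) → rotate → (3.65384,4.23077) → ×s → (7.81923,9.05385) → (7.82,9.05)
v5: (-1,4.5) → rotate → (-4.60769,0.13846) → ×s → (-9.86046,0.29630) → (-9.86,0.30)

Cross-section at z=3: (-3.41,-9.07) (1.53,-7.01) (10.90,-0.56) (7.82,9.05) (-9.86,0.30)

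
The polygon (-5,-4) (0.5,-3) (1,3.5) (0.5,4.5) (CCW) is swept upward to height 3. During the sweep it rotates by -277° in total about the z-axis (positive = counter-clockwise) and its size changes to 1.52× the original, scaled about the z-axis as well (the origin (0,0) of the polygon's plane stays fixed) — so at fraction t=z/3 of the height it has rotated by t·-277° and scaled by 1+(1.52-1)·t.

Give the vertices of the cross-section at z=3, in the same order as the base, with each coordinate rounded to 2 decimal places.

Cross-section at z=3: (5.11,-8.28) (4.62,0.20) (-5.10,2.16) (-6.70,1.59)

t = z/height = 3/3 = 1
s = 1 + (scale-1)·z/height = 1 + (1.52-1)·3/3 = 1.520000
θ = twist·z/height = -277°·3/3 = -277.0000° = -4.834562 rad
cos θ = 0.121869, sin θ = 0.992546 (intermediates below are computed at full precision and shown rounded to 5 d.p.)
v1: (-5,-4) → rotate → (3.36084,-5.45021) → ×s → (5.10847,-8.28432) → (5.11,-8.28)
v2: (0.5,-3) → rotate → (3.03857,0.13067) → ×s → (4.61863,0.19861) → (4.62,0.20)
v3: (1,3.5) → rotate → (-3.35204,1.41909) → ×s → (-5.09510,2.15702) → (-5.10,2.16)
v4: (0.5,4.5) → rotate → (-4.40552,1.04469) → ×s → (-6.69639,1.58792) → (-6.70,1.59)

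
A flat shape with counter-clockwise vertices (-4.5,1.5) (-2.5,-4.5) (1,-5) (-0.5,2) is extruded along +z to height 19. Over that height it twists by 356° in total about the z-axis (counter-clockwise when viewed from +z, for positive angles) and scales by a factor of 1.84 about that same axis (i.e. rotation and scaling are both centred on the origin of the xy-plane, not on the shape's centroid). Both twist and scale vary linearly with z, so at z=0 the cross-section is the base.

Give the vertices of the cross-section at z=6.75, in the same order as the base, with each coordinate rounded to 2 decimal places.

Cross-section at z=6.75: (1.91,-5.86) (6.63,0.86) (4.45,4.90) (-1.70,-2.07)

t = z/height = 6.75/19 = 0.355263
s = 1 + (scale-1)·z/height = 1 + (1.84-1)·6.75/19 = 1.298421
θ = twist·z/height = 356°·6.75/19 = 126.4737° = 2.207382 rad
cos θ = -0.594454, sin θ = 0.804130 (intermediates below are computed at full precision and shown rounded to 5 d.p.)
v1: (-4.5,1.5) → rotate → (1.46885,-4.51027) → ×s → (1.90718,-5.85622) → (1.91,-5.86)
v2: (-2.5,-4.5) → rotate → (5.10472,0.66472) → ×s → (6.62807,0.86308) → (6.63,0.86)
v3: (1,-5) → rotate → (3.42620,3.77640) → ×s → (4.44865,4.90335) → (4.45,4.90)
v4: (-0.5,2) → rotate → (-1.31103,-1.59097) → ×s → (-1.70227,-2.06575) → (-1.70,-2.07)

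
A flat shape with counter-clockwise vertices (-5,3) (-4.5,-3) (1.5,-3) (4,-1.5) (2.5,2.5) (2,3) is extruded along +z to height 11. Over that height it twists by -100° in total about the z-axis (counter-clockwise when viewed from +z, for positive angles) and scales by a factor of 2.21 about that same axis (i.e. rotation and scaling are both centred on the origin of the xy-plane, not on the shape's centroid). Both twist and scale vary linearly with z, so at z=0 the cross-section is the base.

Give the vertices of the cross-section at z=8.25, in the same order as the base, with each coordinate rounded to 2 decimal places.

Cross-section at z=8.25: (3.06,10.69) (-7.75,6.81) (-4.79,-4.24) (-0.79,-8.11) (5.84,-3.37) (6.51,-2.20)

t = z/height = 8.25/11 = 0.75
s = 1 + (scale-1)·z/height = 1 + (2.21-1)·8.25/11 = 1.907500
θ = twist·z/height = -100°·8.25/11 = -75.0000° = -1.308997 rad
cos θ = 0.258819, sin θ = -0.965926 (intermediates below are computed at full precision and shown rounded to 5 d.p.)
v1: (-5,3) → rotate → (1.60368,5.60609) → ×s → (3.05902,10.69361) → (3.06,10.69)
v2: (-4.5,-3) → rotate → (-4.06246,3.57021) → ×s → (-7.74915,6.81017) → (-7.75,6.81)
v3: (1.5,-3) → rotate → (-2.50955,-2.22535) → ×s → (-4.78696,-4.24485) → (-4.79,-4.24)
v4: (4,-1.5) → rotate → (-0.41361,-4.25193) → ×s → (-0.78897,-8.11056) → (-0.79,-8.11)
v5: (2.5,2.5) → rotate → (3.06186,-1.76777) → ×s → (5.84050,-3.37202) → (5.84,-3.37)
v6: (2,3) → rotate → (3.41542,-1.15539) → ×s → (6.51491,-2.20392) → (6.51,-2.20)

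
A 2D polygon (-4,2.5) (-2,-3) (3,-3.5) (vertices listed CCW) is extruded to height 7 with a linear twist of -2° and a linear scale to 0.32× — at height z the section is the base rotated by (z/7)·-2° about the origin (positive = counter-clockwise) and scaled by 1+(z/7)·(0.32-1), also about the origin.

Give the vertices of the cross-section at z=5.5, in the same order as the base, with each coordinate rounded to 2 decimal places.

Cross-section at z=5.5: (-1.83,1.21) (-0.97,-1.37) (1.35,-1.67)

t = z/height = 5.5/7 = 0.785714
s = 1 + (scale-1)·z/height = 1 + (0.32-1)·5.5/7 = 0.465714
θ = twist·z/height = -2°·5.5/7 = -1.5714° = -0.027427 rad
cos θ = 0.999624, sin θ = -0.027423 (intermediates below are computed at full precision and shown rounded to 5 d.p.)
v1: (-4,2.5) → rotate → (-3.92994,2.60875) → ×s → (-1.83023,1.21493) → (-1.83,1.21)
v2: (-2,-3) → rotate → (-2.08152,-2.94403) → ×s → (-0.96939,-1.37107) → (-0.97,-1.37)
v3: (3,-3.5) → rotate → (2.90289,-3.58095) → ×s → (1.35192,-1.66770) → (1.35,-1.67)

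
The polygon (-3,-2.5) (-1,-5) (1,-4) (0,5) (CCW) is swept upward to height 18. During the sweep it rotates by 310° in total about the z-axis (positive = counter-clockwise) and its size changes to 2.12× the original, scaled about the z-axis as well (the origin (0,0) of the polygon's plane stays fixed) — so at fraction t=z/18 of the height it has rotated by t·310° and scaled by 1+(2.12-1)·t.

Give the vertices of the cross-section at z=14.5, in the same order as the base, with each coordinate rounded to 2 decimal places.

t = z/height = 14.5/18 = 0.805556
s = 1 + (scale-1)·z/height = 1 + (2.12-1)·14.5/18 = 1.902222
θ = twist·z/height = 310°·14.5/18 = 249.7222° = 4.358475 rad
cos θ = -0.346572, sin θ = -0.938023 (intermediates below are computed at full precision and shown rounded to 5 d.p.)
v1: (-3,-2.5) → rotate → (-1.30534,3.68050) → ×s → (-2.48305,7.00113) → (-2.48,7.00)
v2: (-1,-5) → rotate → (-4.34355,2.67088) → ×s → (-8.26239,5.08061) → (-8.26,5.08)
v3: (1,-4) → rotate → (-4.09867,0.44826) → ×s → (-7.79657,0.85270) → (-7.80,0.85)
v4: (0,5) → rotate → (4.69012,-1.73286) → ×s → (8.92165,-3.29628) → (8.92,-3.30)

Cross-section at z=14.5: (-2.48,7.00) (-8.26,5.08) (-7.80,0.85) (8.92,-3.30)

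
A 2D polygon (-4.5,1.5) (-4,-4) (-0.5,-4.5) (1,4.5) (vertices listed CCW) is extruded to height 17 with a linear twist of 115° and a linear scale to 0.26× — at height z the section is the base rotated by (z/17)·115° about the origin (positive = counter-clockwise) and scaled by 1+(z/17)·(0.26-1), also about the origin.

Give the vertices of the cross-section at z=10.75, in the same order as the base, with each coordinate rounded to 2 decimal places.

Cross-section at z=10.75: (-1.47,-2.05) (1.40,-2.66) (2.21,-0.97) (-2.13,1.22)

t = z/height = 10.75/17 = 0.632353
s = 1 + (scale-1)·z/height = 1 + (0.26-1)·10.75/17 = 0.532059
θ = twist·z/height = 115°·10.75/17 = 72.7206° = 1.269214 rad
cos θ = 0.297032, sin θ = 0.954868 (intermediates below are computed at full precision and shown rounded to 5 d.p.)
v1: (-4.5,1.5) → rotate → (-2.76894,-3.85136) → ×s → (-1.47324,-2.04915) → (-1.47,-2.05)
v2: (-4,-4) → rotate → (2.63134,-5.00760) → ×s → (1.40003,-2.66434) → (1.40,-2.66)
v3: (-0.5,-4.5) → rotate → (4.14839,-1.81408) → ×s → (2.20719,-0.96520) → (2.21,-0.97)
v4: (1,4.5) → rotate → (-3.99987,2.29151) → ×s → (-2.12817,1.21922) → (-2.13,1.22)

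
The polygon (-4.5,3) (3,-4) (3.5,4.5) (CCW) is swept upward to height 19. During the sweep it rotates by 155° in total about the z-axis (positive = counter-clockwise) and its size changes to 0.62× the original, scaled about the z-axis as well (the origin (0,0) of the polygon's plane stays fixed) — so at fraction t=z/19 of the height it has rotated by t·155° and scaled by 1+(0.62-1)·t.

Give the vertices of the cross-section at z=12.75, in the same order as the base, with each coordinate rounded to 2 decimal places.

t = z/height = 12.75/19 = 0.671053
s = 1 + (scale-1)·z/height = 1 + (0.62-1)·12.75/19 = 0.745000
θ = twist·z/height = 155°·12.75/19 = 104.0132° = 1.815372 rad
cos θ = -0.242145, sin θ = 0.970240 (intermediates below are computed at full precision and shown rounded to 5 d.p.)
v1: (-4.5,3) → rotate → (-1.82107,-5.09251) → ×s → (-1.35670,-3.79392) → (-1.36,-3.79)
v2: (3,-4) → rotate → (3.15453,3.87930) → ×s → (2.35012,2.89008) → (2.35,2.89)
v3: (3.5,4.5) → rotate → (-5.21359,2.30619) → ×s → (-3.88412,1.71811) → (-3.88,1.72)

Cross-section at z=12.75: (-1.36,-3.79) (2.35,2.89) (-3.88,1.72)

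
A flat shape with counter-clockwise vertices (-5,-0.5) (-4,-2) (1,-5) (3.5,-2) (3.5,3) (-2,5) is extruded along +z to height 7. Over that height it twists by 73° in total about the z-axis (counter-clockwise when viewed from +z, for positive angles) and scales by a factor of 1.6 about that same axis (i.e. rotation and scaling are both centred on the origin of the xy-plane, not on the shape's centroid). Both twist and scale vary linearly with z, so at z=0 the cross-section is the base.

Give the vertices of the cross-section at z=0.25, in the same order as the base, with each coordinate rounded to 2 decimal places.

Cross-section at z=0.25: (-5.08,-0.74) (-3.99,-2.23) (1.25,-5.06) (3.66,-1.88) (3.43,3.22) (-2.27,5.01)

t = z/height = 0.25/7 = 0.0357143
s = 1 + (scale-1)·z/height = 1 + (1.6-1)·0.25/7 = 1.021429
θ = twist·z/height = 73°·0.25/7 = 2.6071° = 0.045503 rad
cos θ = 0.998965, sin θ = 0.045488 (intermediates below are computed at full precision and shown rounded to 5 d.p.)
v1: (-5,-0.5) → rotate → (-4.97208,-0.72692) → ×s → (-5.07863,-0.74250) → (-5.08,-0.74)
v2: (-4,-2) → rotate → (-3.90488,-2.17988) → ×s → (-3.98856,-2.22659) → (-3.99,-2.23)
v3: (1,-5) → rotate → (1.22640,-4.94934) → ×s → (1.25268,-5.05539) → (1.25,-5.06)
v4: (3.5,-2) → rotate → (3.58735,-1.83872) → ×s → (3.66422,-1.87812) → (3.66,-1.88)
v5: (3.5,3) → rotate → (3.35991,3.15610) → ×s → (3.43191,3.22373) → (3.43,3.22)
v6: (-2,5) → rotate → (-2.22537,4.90385) → ×s → (-2.27305,5.00893) → (-2.27,5.01)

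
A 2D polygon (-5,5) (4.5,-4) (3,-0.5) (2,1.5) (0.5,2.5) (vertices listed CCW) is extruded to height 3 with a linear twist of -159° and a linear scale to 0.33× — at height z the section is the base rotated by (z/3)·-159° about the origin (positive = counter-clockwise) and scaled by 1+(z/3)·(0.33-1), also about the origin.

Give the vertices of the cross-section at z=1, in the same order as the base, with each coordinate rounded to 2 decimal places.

t = z/height = 1/3 = 0.333333
s = 1 + (scale-1)·z/height = 1 + (0.33-1)·1/3 = 0.776667
θ = twist·z/height = -159°·1/3 = -53.0000° = -0.925025 rad
cos θ = 0.601815, sin θ = -0.798636 (intermediates below are computed at full precision and shown rounded to 5 d.p.)
v1: (-5,5) → rotate → (0.98410,7.00225) → ×s → (0.76432,5.43842) → (0.76,5.44)
v2: (4.5,-4) → rotate → (-0.48637,-6.00112) → ×s → (-0.37775,-4.66087) → (-0.38,-4.66)
v3: (3,-0.5) → rotate → (1.40613,-2.69681) → ×s → (1.09209,-2.09453) → (1.09,-2.09)
v4: (2,1.5) → rotate → (2.40158,-0.69455) → ×s → (1.86523,-0.53943) → (1.87,-0.54)
v5: (0.5,2.5) → rotate → (2.29750,1.10522) → ×s → (1.78439,0.85839) → (1.78,0.86)

Cross-section at z=1: (0.76,5.44) (-0.38,-4.66) (1.09,-2.09) (1.87,-0.54) (1.78,0.86)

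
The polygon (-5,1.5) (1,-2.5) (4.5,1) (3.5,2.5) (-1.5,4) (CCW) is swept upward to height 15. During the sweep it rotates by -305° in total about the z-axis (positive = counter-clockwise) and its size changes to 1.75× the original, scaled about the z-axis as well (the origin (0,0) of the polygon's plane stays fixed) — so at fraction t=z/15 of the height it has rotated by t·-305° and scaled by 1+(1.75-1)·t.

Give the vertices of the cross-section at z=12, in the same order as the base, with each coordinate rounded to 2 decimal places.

t = z/height = 12/15 = 0.8
s = 1 + (scale-1)·z/height = 1 + (1.75-1)·12/15 = 1.600000
θ = twist·z/height = -305°·12/15 = -244.0000° = -4.258603 rad
cos θ = -0.438371, sin θ = 0.898794 (intermediates below are computed at full precision and shown rounded to 5 d.p.)
v1: (-5,1.5) → rotate → (0.84366,-5.15153) → ×s → (1.34986,-8.24244) → (1.35,-8.24)
v2: (1,-2.5) → rotate → (1.80861,1.99472) → ×s → (2.89378,3.19156) → (2.89,3.19)
v3: (4.5,1) → rotate → (-2.87146,3.60620) → ×s → (-4.59434,5.76992) → (-4.59,5.77)
v4: (3.5,2.5) → rotate → (-3.78128,2.04985) → ×s → (-6.05005,3.27976) → (-6.05,3.28)
v5: (-1.5,4) → rotate → (-2.93762,-3.10168) → ×s → (-4.70019,-4.96268) → (-4.70,-4.96)

Cross-section at z=12: (1.35,-8.24) (2.89,3.19) (-4.59,5.77) (-6.05,3.28) (-4.70,-4.96)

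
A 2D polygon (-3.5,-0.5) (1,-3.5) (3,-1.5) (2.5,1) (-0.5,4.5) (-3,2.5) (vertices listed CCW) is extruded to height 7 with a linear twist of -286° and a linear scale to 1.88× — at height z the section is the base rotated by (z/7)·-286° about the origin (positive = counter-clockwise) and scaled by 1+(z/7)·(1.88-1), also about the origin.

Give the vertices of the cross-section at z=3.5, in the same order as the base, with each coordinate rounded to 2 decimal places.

t = z/height = 3.5/7 = 0.5
s = 1 + (scale-1)·z/height = 1 + (1.88-1)·3.5/7 = 1.440000
θ = twist·z/height = -286°·3.5/7 = -143.0000° = -2.495821 rad
cos θ = -0.798636, sin θ = -0.601815 (intermediates below are computed at full precision and shown rounded to 5 d.p.)
v1: (-3.5,-0.5) → rotate → (2.49432,2.50567) → ×s → (3.59182,3.60817) → (3.59,3.61)
v2: (1,-3.5) → rotate → (-2.90499,2.19341) → ×s → (-4.18318,3.15851) → (-4.18,3.16)
v3: (3,-1.5) → rotate → (-3.29863,-0.60749) → ×s → (-4.75003,-0.87479) → (-4.75,-0.87)
v4: (2.5,1) → rotate → (-1.39477,-2.30317) → ×s → (-2.00847,-3.31657) → (-2.01,-3.32)
v5: (-0.5,4.5) → rotate → (3.10749,-3.29295) → ×s → (4.47478,-4.74185) → (4.47,-4.74)
v6: (-3,2.5) → rotate → (3.90044,-0.19114) → ×s → (5.61664,-0.27525) → (5.62,-0.28)

Cross-section at z=3.5: (3.59,3.61) (-4.18,3.16) (-4.75,-0.87) (-2.01,-3.32) (4.47,-4.74) (5.62,-0.28)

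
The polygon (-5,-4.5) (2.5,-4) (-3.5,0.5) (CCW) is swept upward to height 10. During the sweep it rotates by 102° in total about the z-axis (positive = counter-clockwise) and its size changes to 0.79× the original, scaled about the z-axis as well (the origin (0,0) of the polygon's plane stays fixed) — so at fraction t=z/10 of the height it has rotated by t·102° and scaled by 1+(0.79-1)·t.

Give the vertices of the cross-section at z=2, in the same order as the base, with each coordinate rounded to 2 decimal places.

Cross-section at z=2: (-2.99,-5.71) (3.58,-2.76) (-3.31,-0.72)

t = z/height = 2/10 = 0.2
s = 1 + (scale-1)·z/height = 1 + (0.79-1)·2/10 = 0.958000
θ = twist·z/height = 102°·2/10 = 20.4000° = 0.356047 rad
cos θ = 0.937282, sin θ = 0.348572 (intermediates below are computed at full precision and shown rounded to 5 d.p.)
v1: (-5,-4.5) → rotate → (-3.11784,-5.96063) → ×s → (-2.98689,-5.71028) → (-2.99,-5.71)
v2: (2.5,-4) → rotate → (3.73749,-2.87770) → ×s → (3.58052,-2.75683) → (3.58,-2.76)
v3: (-3.5,0.5) → rotate → (-3.45477,-0.75136) → ×s → (-3.30967,-0.71980) → (-3.31,-0.72)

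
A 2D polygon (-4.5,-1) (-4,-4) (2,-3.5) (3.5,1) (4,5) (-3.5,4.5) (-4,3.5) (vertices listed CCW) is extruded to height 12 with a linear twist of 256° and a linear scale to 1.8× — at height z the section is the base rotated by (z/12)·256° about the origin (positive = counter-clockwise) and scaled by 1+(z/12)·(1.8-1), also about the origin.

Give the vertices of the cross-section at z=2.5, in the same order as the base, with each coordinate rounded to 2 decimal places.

Cross-section at z=2.5: (-2.20,-4.91) (0.96,-6.53) (4.67,-0.57) (1.50,3.97) (-1.89,7.23) (-6.65,-0.14) (-6.06,-1.30)

t = z/height = 2.5/12 = 0.208333
s = 1 + (scale-1)·z/height = 1 + (1.8-1)·2.5/12 = 1.166667
θ = twist·z/height = 256°·2.5/12 = 53.3333° = 0.930842 rad
cos θ = 0.597159, sin θ = 0.802123 (intermediates below are computed at full precision and shown rounded to 5 d.p.)
v1: (-4.5,-1) → rotate → (-1.88509,-4.20671) → ×s → (-2.19927,-4.90783) → (-2.20,-4.91)
v2: (-4,-4) → rotate → (0.81986,-5.59713) → ×s → (0.95650,-6.52998) → (0.96,-6.53)
v3: (2,-3.5) → rotate → (4.00175,-0.48581) → ×s → (4.66871,-0.56678) → (4.67,-0.57)
v4: (3.5,1) → rotate → (1.28793,3.40459) → ×s → (1.50259,3.97202) → (1.50,3.97)
v5: (4,5) → rotate → (-1.62198,6.19429) → ×s → (-1.89231,7.22667) → (-1.89,7.23)
v6: (-3.5,4.5) → rotate → (-5.69961,-0.12022) → ×s → (-6.64954,-0.14025) → (-6.65,-0.14)
v7: (-4,3.5) → rotate → (-5.19607,-1.11844) → ×s → (-6.06208,-1.30484) → (-6.06,-1.30)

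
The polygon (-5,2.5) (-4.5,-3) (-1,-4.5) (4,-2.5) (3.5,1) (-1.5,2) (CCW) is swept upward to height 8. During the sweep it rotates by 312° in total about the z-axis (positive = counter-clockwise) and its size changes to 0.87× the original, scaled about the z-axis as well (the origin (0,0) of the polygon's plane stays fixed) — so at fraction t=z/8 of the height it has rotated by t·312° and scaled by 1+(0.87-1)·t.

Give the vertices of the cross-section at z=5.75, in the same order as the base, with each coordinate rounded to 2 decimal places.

t = z/height = 5.75/8 = 0.71875
s = 1 + (scale-1)·z/height = 1 + (0.87-1)·5.75/8 = 0.906563
θ = twist·z/height = 312°·5.75/8 = 224.2500° = 3.913901 rad
cos θ = -0.716302, sin θ = -0.697790 (intermediates below are computed at full precision and shown rounded to 5 d.p.)
v1: (-5,2.5) → rotate → (5.32599,1.69820) → ×s → (4.82834,1.53952) → (4.83,1.54)
v2: (-4.5,-3) → rotate → (1.12999,5.28896) → ×s → (1.02440,4.79478) → (1.02,4.79)
v3: (-1,-4.5) → rotate → (-2.42376,3.92115) → ×s → (-2.19729,3.55477) → (-2.20,3.55)
v4: (4,-2.5) → rotate → (-4.60968,-1.00041) → ×s → (-4.17897,-0.90693) → (-4.18,-0.91)
v5: (3.5,1) → rotate → (-1.80927,-3.15857) → ×s → (-1.64021,-2.86344) → (-1.64,-2.86)
v6: (-1.5,2) → rotate → (2.47003,-0.38592) → ×s → (2.23924,-0.34986) → (2.24,-0.35)

Cross-section at z=5.75: (4.83,1.54) (1.02,4.79) (-2.20,3.55) (-4.18,-0.91) (-1.64,-2.86) (2.24,-0.35)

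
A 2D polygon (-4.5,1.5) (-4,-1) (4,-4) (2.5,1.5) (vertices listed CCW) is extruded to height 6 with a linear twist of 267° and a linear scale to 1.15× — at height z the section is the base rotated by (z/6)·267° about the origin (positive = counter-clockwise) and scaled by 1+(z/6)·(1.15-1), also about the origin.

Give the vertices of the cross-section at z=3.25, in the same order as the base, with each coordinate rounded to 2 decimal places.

t = z/height = 3.25/6 = 0.541667
s = 1 + (scale-1)·z/height = 1 + (1.15-1)·3.25/6 = 1.081250
θ = twist·z/height = 267°·3.25/6 = 144.6250° = 2.524182 rad
cos θ = -0.815380, sin θ = 0.578925 (intermediates below are computed at full precision and shown rounded to 5 d.p.)
v1: (-4.5,1.5) → rotate → (2.80082,-3.82824) → ×s → (3.02839,-4.13928) → (3.03,-4.14)
v2: (-4,-1) → rotate → (3.84045,-1.50032) → ×s → (4.15248,-1.62222) → (4.15,-1.62)
v3: (4,-4) → rotate → (-0.94582,5.57722) → ×s → (-1.02267,6.03037) → (-1.02,6.03)
v4: (2.5,1.5) → rotate → (-2.90684,0.22424) → ×s → (-3.14302,0.24246) → (-3.14,0.24)

Cross-section at z=3.25: (3.03,-4.14) (4.15,-1.62) (-1.02,6.03) (-3.14,0.24)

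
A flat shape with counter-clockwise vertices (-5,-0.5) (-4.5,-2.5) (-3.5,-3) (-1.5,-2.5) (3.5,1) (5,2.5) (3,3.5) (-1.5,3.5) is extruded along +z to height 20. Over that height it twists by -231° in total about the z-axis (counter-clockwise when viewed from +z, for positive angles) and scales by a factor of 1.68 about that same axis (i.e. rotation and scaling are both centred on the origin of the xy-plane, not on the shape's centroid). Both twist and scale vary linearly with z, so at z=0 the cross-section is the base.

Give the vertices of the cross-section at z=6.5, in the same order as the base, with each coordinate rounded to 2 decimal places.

t = z/height = 6.5/20 = 0.325
s = 1 + (scale-1)·z/height = 1 + (1.68-1)·6.5/20 = 1.221000
θ = twist·z/height = -231°·6.5/20 = -75.0750° = -1.310306 rad
cos θ = 0.257554, sin θ = -0.966264 (intermediates below are computed at full precision and shown rounded to 5 d.p.)
v1: (-5,-0.5) → rotate → (-1.77090,4.70254) → ×s → (-2.16227,5.74180) → (-2.16,5.74)
v2: (-4.5,-2.5) → rotate → (-3.57465,3.70430) → ×s → (-4.36465,4.52295) → (-4.36,4.52)
v3: (-3.5,-3) → rotate → (-3.80023,2.60926) → ×s → (-4.64008,3.18591) → (-4.64,3.19)
v4: (-1.5,-2.5) → rotate → (-2.80199,0.80551) → ×s → (-3.42123,0.98353) → (-3.42,0.98)
v5: (3.5,1) → rotate → (1.86770,-3.12437) → ×s → (2.28047,-3.81485) → (2.28,-3.81)
v6: (5,2.5) → rotate → (3.70343,-4.18743) → ×s → (4.52189,-5.11286) → (4.52,-5.11)
v7: (3,3.5) → rotate → (4.15459,-1.99735) → ×s → (5.07275,-2.43877) → (5.07,-2.44)
v8: (-1.5,3.5) → rotate → (2.99559,2.35084) → ×s → (3.65762,2.87037) → (3.66,2.87)

Cross-section at z=6.5: (-2.16,5.74) (-4.36,4.52) (-4.64,3.19) (-3.42,0.98) (2.28,-3.81) (4.52,-5.11) (5.07,-2.44) (3.66,2.87)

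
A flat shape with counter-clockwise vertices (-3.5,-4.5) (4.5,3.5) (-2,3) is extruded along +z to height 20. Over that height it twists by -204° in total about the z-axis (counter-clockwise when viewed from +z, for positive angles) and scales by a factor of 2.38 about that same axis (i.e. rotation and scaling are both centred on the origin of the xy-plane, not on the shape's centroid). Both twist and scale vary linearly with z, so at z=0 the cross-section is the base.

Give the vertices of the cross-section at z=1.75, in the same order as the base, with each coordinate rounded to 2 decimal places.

Cross-section at z=1.75: (-5.28,-3.60) (6.00,2.19) (-1.10,3.89)

t = z/height = 1.75/20 = 0.0875
s = 1 + (scale-1)·z/height = 1 + (2.38-1)·1.75/20 = 1.120750
θ = twist·z/height = -204°·1.75/20 = -17.8500° = -0.311541 rad
cos θ = 0.951862, sin θ = -0.306526 (intermediates below are computed at full precision and shown rounded to 5 d.p.)
v1: (-3.5,-4.5) → rotate → (-4.71089,-3.21054) → ×s → (-5.27972,-3.59821) → (-5.28,-3.60)
v2: (4.5,3.5) → rotate → (5.35622,1.95215) → ×s → (6.00299,2.18787) → (6.00,2.19)
v3: (-2,3) → rotate → (-0.98415,3.46864) → ×s → (-1.10298,3.88748) → (-1.10,3.89)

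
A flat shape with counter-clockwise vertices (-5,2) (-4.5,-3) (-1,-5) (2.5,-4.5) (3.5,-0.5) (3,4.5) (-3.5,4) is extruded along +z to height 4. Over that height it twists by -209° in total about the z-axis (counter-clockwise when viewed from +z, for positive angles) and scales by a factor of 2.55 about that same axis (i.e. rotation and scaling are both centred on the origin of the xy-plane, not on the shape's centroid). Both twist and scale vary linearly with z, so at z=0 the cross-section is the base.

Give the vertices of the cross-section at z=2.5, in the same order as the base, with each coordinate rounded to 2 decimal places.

t = z/height = 2.5/4 = 0.625
s = 1 + (scale-1)·z/height = 1 + (2.55-1)·2.5/4 = 1.968750
θ = twist·z/height = -209°·2.5/4 = -130.6250° = -2.279836 rad
cos θ = -0.651105, sin θ = -0.758987 (intermediates below are computed at full precision and shown rounded to 5 d.p.)
v1: (-5,2) → rotate → (4.77350,2.49273) → ×s → (9.39783,4.90755) → (9.40,4.91)
v2: (-4.5,-3) → rotate → (0.65301,5.36876) → ×s → (1.28562,10.56974) → (1.29,10.57)
v3: (-1,-5) → rotate → (-3.14383,4.01451) → ×s → (-6.18942,7.90358) → (-6.19,7.90)
v4: (2.5,-4.5) → rotate → (-5.04321,1.03251) → ×s → (-9.92881,2.03275) → (-9.93,2.03)
v5: (3.5,-0.5) → rotate → (-2.65836,-2.33090) → ×s → (-5.23365,-4.58896) → (-5.23,-4.59)
v6: (3,4.5) → rotate → (1.46213,-5.20694) → ×s → (2.87856,-10.25116) → (2.88,-10.25)
v7: (-3.5,4) → rotate → (5.31482,0.05203) → ×s → (10.46355,0.10244) → (10.46,0.10)

Cross-section at z=2.5: (9.40,4.91) (1.29,10.57) (-6.19,7.90) (-9.93,2.03) (-5.23,-4.59) (2.88,-10.25) (10.46,0.10)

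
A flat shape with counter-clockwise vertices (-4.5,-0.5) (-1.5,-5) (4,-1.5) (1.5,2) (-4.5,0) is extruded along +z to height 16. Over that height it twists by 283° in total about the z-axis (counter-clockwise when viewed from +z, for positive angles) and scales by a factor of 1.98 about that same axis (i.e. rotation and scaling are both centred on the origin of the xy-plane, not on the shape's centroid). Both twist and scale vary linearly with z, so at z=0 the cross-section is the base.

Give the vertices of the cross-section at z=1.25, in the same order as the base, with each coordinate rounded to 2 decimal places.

Cross-section at z=1.25: (-4.29,-2.32) (0.53,-5.59) (4.60,0.12) (0.69,2.60) (-4.49,-1.82)

t = z/height = 1.25/16 = 0.078125
s = 1 + (scale-1)·z/height = 1 + (1.98-1)·1.25/16 = 1.076563
θ = twist·z/height = 283°·1.25/16 = 22.1094° = 0.385881 rad
cos θ = 0.926467, sin θ = 0.376376 (intermediates below are computed at full precision and shown rounded to 5 d.p.)
v1: (-4.5,-0.5) → rotate → (-3.98091,-2.15692) → ×s → (-4.28570,-2.32206) → (-4.29,-2.32)
v2: (-1.5,-5) → rotate → (0.49218,-5.19690) → ×s → (0.52986,-5.59479) → (0.53,-5.59)
v3: (4,-1.5) → rotate → (4.27043,0.11580) → ×s → (4.59739,0.12467) → (4.60,0.12)
v4: (1.5,2) → rotate → (0.63695,2.41750) → ×s → (0.68572,2.60259) → (0.69,2.60)
v5: (-4.5,0) → rotate → (-4.16910,-1.69369) → ×s → (-4.48830,-1.82336) → (-4.49,-1.82)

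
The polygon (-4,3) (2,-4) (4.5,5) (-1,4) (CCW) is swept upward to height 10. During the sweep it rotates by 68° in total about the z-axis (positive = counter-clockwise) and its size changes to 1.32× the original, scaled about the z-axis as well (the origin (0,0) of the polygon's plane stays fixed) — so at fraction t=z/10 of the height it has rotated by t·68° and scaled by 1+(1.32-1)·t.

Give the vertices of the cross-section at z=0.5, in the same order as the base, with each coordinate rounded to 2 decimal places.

t = z/height = 0.5/10 = 0.05
s = 1 + (scale-1)·z/height = 1 + (1.32-1)·0.5/10 = 1.016000
θ = twist·z/height = 68°·0.5/10 = 3.4000° = 0.059341 rad
cos θ = 0.998240, sin θ = 0.059306 (intermediates below are computed at full precision and shown rounded to 5 d.p.)
v1: (-4,3) → rotate → (-4.17088,2.75749) → ×s → (-4.23761,2.80161) → (-4.24,2.80)
v2: (2,-4) → rotate → (2.23371,-3.87435) → ×s → (2.26944,-3.93634) → (2.27,-3.94)
v3: (4.5,5) → rotate → (4.19555,5.25808) → ×s → (4.26268,5.34221) → (4.26,5.34)
v4: (-1,4) → rotate → (-1.23547,3.93365) → ×s → (-1.25523,3.99659) → (-1.26,4.00)

Cross-section at z=0.5: (-4.24,2.80) (2.27,-3.94) (4.26,5.34) (-1.26,4.00)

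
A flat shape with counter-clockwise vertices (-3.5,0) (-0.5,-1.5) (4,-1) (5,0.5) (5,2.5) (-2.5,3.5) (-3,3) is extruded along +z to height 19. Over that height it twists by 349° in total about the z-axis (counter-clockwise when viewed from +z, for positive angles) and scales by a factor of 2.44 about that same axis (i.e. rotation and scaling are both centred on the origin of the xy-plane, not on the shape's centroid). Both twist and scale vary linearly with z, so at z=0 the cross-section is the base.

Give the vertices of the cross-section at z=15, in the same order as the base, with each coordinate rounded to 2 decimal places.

Cross-section at z=15: (-0.72,7.44) (-3.29,0.75) (-1.30,-8.71) (2.09,-10.53) (6.35,-10.12) (6.93,6.04) (5.76,7.00)

t = z/height = 15/19 = 0.789474
s = 1 + (scale-1)·z/height = 1 + (2.44-1)·15/19 = 2.136842
θ = twist·z/height = 349°·15/19 = 275.5263° = 4.808841 rad
cos θ = 0.096303, sin θ = -0.995352 (intermediates below are computed at full precision and shown rounded to 5 d.p.)
v1: (-3.5,0) → rotate → (-0.33706,3.48373) → ×s → (-0.72024,7.44419) → (-0.72,7.44)
v2: (-0.5,-1.5) → rotate → (-1.54118,0.35322) → ×s → (-3.29326,0.75478) → (-3.29,0.75)
v3: (4,-1) → rotate → (-0.61014,-4.07771) → ×s → (-1.30377,-8.71343) → (-1.30,-8.71)
v4: (5,0.5) → rotate → (0.97919,-4.92861) → ×s → (2.09238,-10.53166) → (2.09,-10.53)
v5: (5,2.5) → rotate → (2.96989,-4.73600) → ×s → (6.34620,-10.12009) → (6.35,-10.12)
v6: (-2.5,3.5) → rotate → (3.24297,2.82544) → ×s → (6.92973,6.03752) → (6.93,6.04)
v7: (-3,3) → rotate → (2.69715,3.27496) → ×s → (5.76338,6.99808) → (5.76,7.00)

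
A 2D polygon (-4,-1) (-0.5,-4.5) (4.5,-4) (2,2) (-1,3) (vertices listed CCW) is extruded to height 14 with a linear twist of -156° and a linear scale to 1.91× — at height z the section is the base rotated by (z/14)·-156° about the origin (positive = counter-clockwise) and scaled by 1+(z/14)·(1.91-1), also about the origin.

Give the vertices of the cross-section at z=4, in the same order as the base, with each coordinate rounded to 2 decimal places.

t = z/height = 4/14 = 0.285714
s = 1 + (scale-1)·z/height = 1 + (1.91-1)·4/14 = 1.260000
θ = twist·z/height = -156°·4/14 = -44.5714° = -0.777918 rad
cos θ = 0.712376, sin θ = -0.701798 (intermediates below are computed at full precision and shown rounded to 5 d.p.)
v1: (-4,-1) → rotate → (-3.55130,2.09482) → ×s → (-4.47464,2.63947) → (-4.47,2.64)
v2: (-0.5,-4.5) → rotate → (-3.51428,-2.85479) → ×s → (-4.42799,-3.59704) → (-4.43,-3.60)
v3: (4.5,-4) → rotate → (0.39850,-6.00759) → ×s → (0.50211,-7.56957) → (0.50,-7.57)
v4: (2,2) → rotate → (2.82835,0.02116) → ×s → (3.56372,0.02666) → (3.56,0.03)
v5: (-1,3) → rotate → (1.39302,2.83893) → ×s → (1.75520,3.57705) → (1.76,3.58)

Cross-section at z=4: (-4.47,2.64) (-4.43,-3.60) (0.50,-7.57) (3.56,0.03) (1.76,3.58)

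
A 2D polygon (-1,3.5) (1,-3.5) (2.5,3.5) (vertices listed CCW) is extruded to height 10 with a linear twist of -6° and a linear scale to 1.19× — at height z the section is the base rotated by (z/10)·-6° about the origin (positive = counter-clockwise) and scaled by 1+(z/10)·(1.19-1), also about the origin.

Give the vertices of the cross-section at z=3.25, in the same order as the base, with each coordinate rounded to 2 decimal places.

Cross-section at z=3.25: (-0.93,3.75) (0.93,-3.75) (2.78,3.62)

t = z/height = 3.25/10 = 0.325
s = 1 + (scale-1)·z/height = 1 + (1.19-1)·3.25/10 = 1.061750
θ = twist·z/height = -6°·3.25/10 = -1.9500° = -0.034034 rad
cos θ = 0.999421, sin θ = -0.034027 (intermediates below are computed at full precision and shown rounded to 5 d.p.)
v1: (-1,3.5) → rotate → (-0.88033,3.53200) → ×s → (-0.93469,3.75010) → (-0.93,3.75)
v2: (1,-3.5) → rotate → (0.88033,-3.53200) → ×s → (0.93469,-3.75010) → (0.93,-3.75)
v3: (2.5,3.5) → rotate → (2.61765,3.41290) → ×s → (2.77929,3.62365) → (2.78,3.62)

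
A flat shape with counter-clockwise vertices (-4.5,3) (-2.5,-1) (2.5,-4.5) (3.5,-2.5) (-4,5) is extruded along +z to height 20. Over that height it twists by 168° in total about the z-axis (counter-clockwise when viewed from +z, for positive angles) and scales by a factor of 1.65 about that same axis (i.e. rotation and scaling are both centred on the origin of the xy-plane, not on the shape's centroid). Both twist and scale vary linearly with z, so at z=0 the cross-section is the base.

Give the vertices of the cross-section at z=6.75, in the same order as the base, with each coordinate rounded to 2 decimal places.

Cross-section at z=6.75: (-6.07,-2.58) (-0.65,-3.22) (6.26,-0.46) (4.89,1.89) (-7.77,-0.73)

t = z/height = 6.75/20 = 0.3375
s = 1 + (scale-1)·z/height = 1 + (1.65-1)·6.75/20 = 1.219375
θ = twist·z/height = 168°·6.75/20 = 56.7000° = 0.989602 rad
cos θ = 0.549023, sin θ = 0.835807 (intermediates below are computed at full precision and shown rounded to 5 d.p.)
v1: (-4.5,3) → rotate → (-4.97802,-2.11406) → ×s → (-6.07008,-2.57784) → (-6.07,-2.58)
v2: (-2.5,-1) → rotate → (-0.53675,-2.63854) → ×s → (-0.65450,-3.21737) → (-0.65,-3.22)
v3: (2.5,-4.5) → rotate → (5.13369,-0.38108) → ×s → (6.25989,-0.46468) → (6.26,-0.46)
v4: (3.5,-2.5) → rotate → (4.01110,1.55277) → ×s → (4.89103,1.89341) → (4.89,1.89)
v5: (-4,5) → rotate → (-6.37513,-0.59812) → ×s → (-7.77367,-0.72933) → (-7.77,-0.73)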